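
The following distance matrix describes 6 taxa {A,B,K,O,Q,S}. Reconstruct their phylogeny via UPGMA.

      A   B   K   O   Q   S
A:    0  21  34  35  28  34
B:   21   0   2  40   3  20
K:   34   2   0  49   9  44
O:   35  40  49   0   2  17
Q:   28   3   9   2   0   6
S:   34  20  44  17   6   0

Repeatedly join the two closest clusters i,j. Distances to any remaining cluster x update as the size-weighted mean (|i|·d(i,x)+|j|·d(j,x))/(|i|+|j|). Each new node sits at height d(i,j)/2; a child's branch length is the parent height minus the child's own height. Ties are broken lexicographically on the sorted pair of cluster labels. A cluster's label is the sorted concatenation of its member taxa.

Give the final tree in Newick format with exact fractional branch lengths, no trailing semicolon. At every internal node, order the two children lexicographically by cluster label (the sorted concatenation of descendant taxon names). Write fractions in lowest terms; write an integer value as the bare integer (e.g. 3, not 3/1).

((A:55/4,(B:1,K:1):51/4):29/36,((O:1,Q:1):19/4,S:23/4):317/36)

1. join B+K (d=2) ⇒ BK; edges |B|=1, |K|=1
  updated: d(A,BK)=55/2, d(BK,O)=89/2, d(BK,Q)=6, d(BK,S)=32
2. join O+Q (d=2) ⇒ OQ; edges |O|=1, |Q|=1
  updated: d(A,OQ)=63/2, d(BK,OQ)=101/4, d(OQ,S)=23/2
3. join OQ+S (d=23/2) ⇒ OQS; edges |OQ|=19/4, |S|=23/4
  updated: d(A,OQS)=97/3, d(BK,OQS)=55/2
4. join A+BK (d=55/2) ⇒ ABK; edges |A|=55/4, |BK|=51/4
  updated: d(ABK,OQS)=262/9
5. join ABK+OQS (d=262/9) ⇒ ABKOQS; edges |ABK|=29/36, |OQS|=317/36
final tree: ((A:55/4,(B:1,K:1):51/4):29/36,((O:1,Q:1):19/4,S:23/4):317/36)
total length: 911/18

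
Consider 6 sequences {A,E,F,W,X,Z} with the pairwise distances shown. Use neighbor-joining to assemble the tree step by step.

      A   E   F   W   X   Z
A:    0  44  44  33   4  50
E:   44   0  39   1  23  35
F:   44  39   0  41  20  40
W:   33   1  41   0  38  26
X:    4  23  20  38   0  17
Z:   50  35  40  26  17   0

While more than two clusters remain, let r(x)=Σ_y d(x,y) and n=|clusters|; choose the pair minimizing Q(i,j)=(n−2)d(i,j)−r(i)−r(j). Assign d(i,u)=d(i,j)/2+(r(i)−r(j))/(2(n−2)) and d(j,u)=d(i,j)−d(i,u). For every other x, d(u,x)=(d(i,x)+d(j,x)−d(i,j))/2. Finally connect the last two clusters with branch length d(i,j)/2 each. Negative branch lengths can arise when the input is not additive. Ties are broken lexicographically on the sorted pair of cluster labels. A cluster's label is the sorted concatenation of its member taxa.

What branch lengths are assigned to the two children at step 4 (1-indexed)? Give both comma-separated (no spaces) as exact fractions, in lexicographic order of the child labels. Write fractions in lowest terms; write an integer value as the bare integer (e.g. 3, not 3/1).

1. join E+W (d=1, Q=-277) ⇒ EW; edges |E|=7/8, |W|=1/8
  updated: d(A,EW)=38, d(EW,F)=79/2, d(EW,X)=30, d(EW,Z)=30
2. join A+X (d=4, Q=-195) ⇒ AX; edges |A|=77/6, |X|=-53/6
  updated: d(AX,EW)=32, d(AX,F)=30, d(AX,Z)=63/2
3. join AX+F (d=30, Q=-143) ⇒ AFX; edges |AX|=11, |F|=19
  updated: d(AFX,EW)=83/4, d(AFX,Z)=83/4
4. join AFX+EW (d=83/4, Q=-143/2) ⇒ AEFWX; edges |AFX|=23/4, |EW|=15
  updated: d(AEFWX,Z)=15
5. join AEFWX+Z (d=15) ⇒ AEFWXZ; edges |AEFWX|=15/2, |Z|=15/2
final tree: ((((A:77/6,X:-53/6):11,F:19):23/4,(E:7/8,W:1/8):15):15/2,Z:15/2)
total length: 283/4

23/4,15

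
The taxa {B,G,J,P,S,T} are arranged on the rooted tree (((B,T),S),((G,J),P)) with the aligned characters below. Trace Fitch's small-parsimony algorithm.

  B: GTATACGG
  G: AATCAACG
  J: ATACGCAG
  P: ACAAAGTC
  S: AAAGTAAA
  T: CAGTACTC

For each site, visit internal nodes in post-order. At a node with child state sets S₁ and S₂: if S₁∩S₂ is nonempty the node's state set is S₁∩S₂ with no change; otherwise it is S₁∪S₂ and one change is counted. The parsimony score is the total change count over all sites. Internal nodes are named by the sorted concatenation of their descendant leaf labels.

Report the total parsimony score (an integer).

[col 0] BT: children B:{G}, T:{C} ∪→ {C,G}; cost 1
[col 0] BST: children BT:{C,G}, S:{A} ∪→ {A,C,G}; cost 1
[col 0] GJ: children G:{A}, J:{A} ∩→ {A}; cost 0
[col 0] GJP: children GJ:{A}, P:{A} ∩→ {A}; cost 0
[col 0] BGJPST: children BST:{A,C,G}, GJP:{A} ∩→ {A}; cost 0
[col 1] BT: children B:{T}, T:{A} ∪→ {A,T}; cost 1
[col 1] BST: children BT:{A,T}, S:{A} ∩→ {A}; cost 0
[col 1] GJ: children G:{A}, J:{T} ∪→ {A,T}; cost 1
[col 1] GJP: children GJ:{A,T}, P:{C} ∪→ {A,C,T}; cost 1
[col 1] BGJPST: children BST:{A}, GJP:{A,C,T} ∩→ {A}; cost 0
[col 2] BT: children B:{A}, T:{G} ∪→ {A,G}; cost 1
[col 2] BST: children BT:{A,G}, S:{A} ∩→ {A}; cost 0
[col 2] GJ: children G:{T}, J:{A} ∪→ {A,T}; cost 1
[col 2] GJP: children GJ:{A,T}, P:{A} ∩→ {A}; cost 0
[col 2] BGJPST: children BST:{A}, GJP:{A} ∩→ {A}; cost 0
[col 3] BT: children B:{T}, T:{T} ∩→ {T}; cost 0
[col 3] BST: children BT:{T}, S:{G} ∪→ {G,T}; cost 1
[col 3] GJ: children G:{C}, J:{C} ∩→ {C}; cost 0
[col 3] GJP: children GJ:{C}, P:{A} ∪→ {A,C}; cost 1
[col 3] BGJPST: children BST:{G,T}, GJP:{A,C} ∪→ {A,C,G,T}; cost 1
[col 4] BT: children B:{A}, T:{A} ∩→ {A}; cost 0
[col 4] BST: children BT:{A}, S:{T} ∪→ {A,T}; cost 1
[col 4] GJ: children G:{A}, J:{G} ∪→ {A,G}; cost 1
[col 4] GJP: children GJ:{A,G}, P:{A} ∩→ {A}; cost 0
[col 4] BGJPST: children BST:{A,T}, GJP:{A} ∩→ {A}; cost 0
[col 5] BT: children B:{C}, T:{C} ∩→ {C}; cost 0
[col 5] BST: children BT:{C}, S:{A} ∪→ {A,C}; cost 1
[col 5] GJ: children G:{A}, J:{C} ∪→ {A,C}; cost 1
[col 5] GJP: children GJ:{A,C}, P:{G} ∪→ {A,C,G}; cost 1
[col 5] BGJPST: children BST:{A,C}, GJP:{A,C,G} ∩→ {A,C}; cost 0
[col 6] BT: children B:{G}, T:{T} ∪→ {G,T}; cost 1
[col 6] BST: children BT:{G,T}, S:{A} ∪→ {A,G,T}; cost 1
[col 6] GJ: children G:{C}, J:{A} ∪→ {A,C}; cost 1
[col 6] GJP: children GJ:{A,C}, P:{T} ∪→ {A,C,T}; cost 1
[col 6] BGJPST: children BST:{A,G,T}, GJP:{A,C,T} ∩→ {A,T}; cost 0
[col 7] BT: children B:{G}, T:{C} ∪→ {C,G}; cost 1
[col 7] BST: children BT:{C,G}, S:{A} ∪→ {A,C,G}; cost 1
[col 7] GJ: children G:{G}, J:{G} ∩→ {G}; cost 0
[col 7] GJP: children GJ:{G}, P:{C} ∪→ {C,G}; cost 1
[col 7] BGJPST: children BST:{A,C,G}, GJP:{C,G} ∩→ {C,G}; cost 0
per-site changes: [2, 3, 2, 3, 2, 3, 4, 3]; total = 22

22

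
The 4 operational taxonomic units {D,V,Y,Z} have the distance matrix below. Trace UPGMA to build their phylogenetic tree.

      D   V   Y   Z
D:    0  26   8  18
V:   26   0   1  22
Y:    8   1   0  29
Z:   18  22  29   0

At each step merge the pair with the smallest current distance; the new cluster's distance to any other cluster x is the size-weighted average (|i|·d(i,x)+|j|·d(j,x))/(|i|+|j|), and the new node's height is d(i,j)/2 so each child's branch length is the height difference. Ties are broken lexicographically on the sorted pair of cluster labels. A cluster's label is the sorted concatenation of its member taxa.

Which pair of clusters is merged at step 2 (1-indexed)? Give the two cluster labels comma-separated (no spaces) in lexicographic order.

step 1: merge (V,Y) at d=1; branch lengths V→1/2, Y→1/2; new cluster VY
  updated: d(D,VY)=17, d(VY,Z)=51/2
step 2: merge (D,VY) at d=17; branch lengths D→17/2, VY→8; new cluster DVY
  updated: d(DVY,Z)=23
step 3: merge (DVY,Z) at d=23; branch lengths DVY→3, Z→23/2; new cluster DVYZ
final tree: ((D:17/2,(V:1/2,Y:1/2):8):3,Z:23/2)
total length: 32

D,VY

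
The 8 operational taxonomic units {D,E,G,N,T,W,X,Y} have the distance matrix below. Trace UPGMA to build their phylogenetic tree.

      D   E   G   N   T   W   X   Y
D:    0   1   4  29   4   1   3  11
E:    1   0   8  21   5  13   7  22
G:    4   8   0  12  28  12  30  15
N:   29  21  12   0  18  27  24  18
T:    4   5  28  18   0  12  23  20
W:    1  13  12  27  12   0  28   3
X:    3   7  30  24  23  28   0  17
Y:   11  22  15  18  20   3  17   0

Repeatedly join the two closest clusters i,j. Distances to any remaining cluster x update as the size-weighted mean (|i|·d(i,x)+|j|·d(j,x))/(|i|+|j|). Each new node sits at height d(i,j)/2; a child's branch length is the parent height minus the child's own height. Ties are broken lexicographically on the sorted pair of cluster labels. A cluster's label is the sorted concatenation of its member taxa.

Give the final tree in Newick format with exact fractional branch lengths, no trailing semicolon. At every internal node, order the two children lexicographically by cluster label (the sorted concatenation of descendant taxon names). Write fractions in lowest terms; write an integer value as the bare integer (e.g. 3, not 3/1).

(((((D:1/2,E:1/2):7/4,T:9/4):13/4,X:11/2):9/4,(W:3/2,Y:3/2):25/4):2,(G:6,N:6):15/4)

1. join D+E (d=1) ⇒ DE; edges |D|=1/2, |E|=1/2
  updated: d(DE,G)=6, d(DE,N)=25, d(DE,T)=9/2, d(DE,W)=7, d(DE,X)=5, d(DE,Y)=33/2
2. join W+Y (d=3) ⇒ WY; edges |W|=3/2, |Y|=3/2
  updated: d(DE,WY)=47/4, d(G,WY)=27/2, d(N,WY)=45/2, d(T,WY)=16, d(WY,X)=45/2
3. join DE+T (d=9/2) ⇒ DET; edges |DE|=7/4, |T|=9/4
  updated: d(DET,G)=40/3, d(DET,N)=68/3, d(DET,WY)=79/6, d(DET,X)=11
4. join DET+X (d=11) ⇒ DETX; edges |DET|=13/4, |X|=11/2
  updated: d(DETX,G)=35/2, d(DETX,N)=23, d(DETX,WY)=31/2
5. join G+N (d=12) ⇒ GN; edges |G|=6, |N|=6
  updated: d(DETX,GN)=81/4, d(GN,WY)=18
6. join DETX+WY (d=31/2) ⇒ DETWXY; edges |DETX|=9/4, |WY|=25/4
  updated: d(DETWXY,GN)=39/2
7. join DETWXY+GN (d=39/2) ⇒ DEGNTWXY; edges |DETWXY|=2, |GN|=15/4
final tree: (((((D:1/2,E:1/2):7/4,T:9/4):13/4,X:11/2):9/4,(W:3/2,Y:3/2):25/4):2,(G:6,N:6):15/4)
total length: 43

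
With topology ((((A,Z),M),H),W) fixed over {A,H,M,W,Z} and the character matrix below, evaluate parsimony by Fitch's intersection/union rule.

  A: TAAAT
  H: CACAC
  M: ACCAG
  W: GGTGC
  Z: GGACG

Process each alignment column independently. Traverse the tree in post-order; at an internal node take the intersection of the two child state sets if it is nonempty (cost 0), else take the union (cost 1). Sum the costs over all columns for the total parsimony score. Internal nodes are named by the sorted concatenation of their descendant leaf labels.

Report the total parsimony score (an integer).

12

AZ@0: {T} ∪ {G} = {G,T} (union, +1)
AMZ@0: {G,T} ∪ {A} = {A,G,T} (union, +1)
AHMZ@0: {A,G,T} ∪ {C} = {A,C,G,T} (union, +1)
AHMWZ@0: {A,C,G,T} ∩ {G} = {G} (intersection, +0)
AZ@1: {A} ∪ {G} = {A,G} (union, +1)
AMZ@1: {A,G} ∪ {C} = {A,C,G} (union, +1)
AHMZ@1: {A,C,G} ∩ {A} = {A} (intersection, +0)
AHMWZ@1: {A} ∪ {G} = {A,G} (union, +1)
AZ@2: {A} ∩ {A} = {A} (intersection, +0)
AMZ@2: {A} ∪ {C} = {A,C} (union, +1)
AHMZ@2: {A,C} ∩ {C} = {C} (intersection, +0)
AHMWZ@2: {C} ∪ {T} = {C,T} (union, +1)
AZ@3: {A} ∪ {C} = {A,C} (union, +1)
AMZ@3: {A,C} ∩ {A} = {A} (intersection, +0)
AHMZ@3: {A} ∩ {A} = {A} (intersection, +0)
AHMWZ@3: {A} ∪ {G} = {A,G} (union, +1)
AZ@4: {T} ∪ {G} = {G,T} (union, +1)
AMZ@4: {G,T} ∩ {G} = {G} (intersection, +0)
AHMZ@4: {G} ∪ {C} = {C,G} (union, +1)
AHMWZ@4: {C,G} ∩ {C} = {C} (intersection, +0)
per-site changes: [3, 3, 2, 2, 2]; total = 12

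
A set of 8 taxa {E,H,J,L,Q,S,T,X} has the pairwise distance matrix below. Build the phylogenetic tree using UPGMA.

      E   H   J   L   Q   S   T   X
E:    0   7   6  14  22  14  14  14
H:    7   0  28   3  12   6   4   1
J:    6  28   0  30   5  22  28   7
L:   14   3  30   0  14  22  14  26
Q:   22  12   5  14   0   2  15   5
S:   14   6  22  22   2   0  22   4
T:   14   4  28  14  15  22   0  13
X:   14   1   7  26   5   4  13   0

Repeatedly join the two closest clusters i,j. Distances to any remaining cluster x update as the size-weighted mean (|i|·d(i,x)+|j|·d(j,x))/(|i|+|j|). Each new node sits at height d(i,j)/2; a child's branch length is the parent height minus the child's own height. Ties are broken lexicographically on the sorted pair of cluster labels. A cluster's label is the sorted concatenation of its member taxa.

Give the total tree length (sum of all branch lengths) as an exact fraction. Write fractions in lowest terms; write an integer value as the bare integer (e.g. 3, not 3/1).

4753/120

1. join H+X (d=1) ⇒ HX; edges |H|=1/2, |X|=1/2
  updated: d(E,HX)=21/2, d(HX,J)=35/2, d(HX,L)=29/2, d(HX,Q)=17/2, d(HX,S)=5, d(HX,T)=17/2
2. join Q+S (d=2) ⇒ QS; edges |Q|=1, |S|=1
  updated: d(E,QS)=18, d(HX,QS)=27/4, d(J,QS)=27/2, d(L,QS)=18, d(QS,T)=37/2
3. join E+J (d=6) ⇒ EJ; edges |E|=3, |J|=3
  updated: d(EJ,HX)=14, d(EJ,L)=22, d(EJ,QS)=63/4, d(EJ,T)=21
4. join HX+QS (d=27/4) ⇒ HQSX; edges |HX|=23/8, |QS|=19/8
  updated: d(EJ,HQSX)=119/8, d(HQSX,L)=65/4, d(HQSX,T)=27/2
5. join HQSX+T (d=27/2) ⇒ HQSTX; edges |HQSX|=27/8, |T|=27/4
  updated: d(EJ,HQSTX)=161/10, d(HQSTX,L)=79/5
6. join HQSTX+L (d=79/5) ⇒ HLQSTX; edges |HQSTX|=23/20, |L|=79/10
  updated: d(EJ,HLQSTX)=205/12
7. join EJ+HLQSTX (d=205/12) ⇒ EHJLQSTX; edges |EJ|=133/24, |HLQSTX|=77/120
final tree: ((E:3,J:3):133/24,((((H:1/2,X:1/2):23/8,(Q:1,S:1):19/8):27/8,T:27/4):23/20,L:79/10):77/120)
total length: 4753/120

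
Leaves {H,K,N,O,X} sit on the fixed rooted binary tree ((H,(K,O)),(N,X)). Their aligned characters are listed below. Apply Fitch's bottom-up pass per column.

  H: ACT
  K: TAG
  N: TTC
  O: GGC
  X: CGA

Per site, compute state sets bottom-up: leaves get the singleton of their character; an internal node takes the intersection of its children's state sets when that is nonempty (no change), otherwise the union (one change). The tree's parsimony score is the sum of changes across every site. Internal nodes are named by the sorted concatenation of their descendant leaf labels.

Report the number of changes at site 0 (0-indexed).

3

site 0, node KO: K={T} ∪ O={G} → {G,T} (+1)
site 0, node HKO: H={A} ∪ KO={G,T} → {A,G,T} (+1)
site 0, node NX: N={T} ∪ X={C} → {C,T} (+1)
site 0, node HKNOX: HKO={A,G,T} ∩ NX={C,T} → {T} (+0)
site 1, node KO: K={A} ∪ O={G} → {A,G} (+1)
site 1, node HKO: H={C} ∪ KO={A,G} → {A,C,G} (+1)
site 1, node NX: N={T} ∪ X={G} → {G,T} (+1)
site 1, node HKNOX: HKO={A,C,G} ∩ NX={G,T} → {G} (+0)
site 2, node KO: K={G} ∪ O={C} → {C,G} (+1)
site 2, node HKO: H={T} ∪ KO={C,G} → {C,G,T} (+1)
site 2, node NX: N={C} ∪ X={A} → {A,C} (+1)
site 2, node HKNOX: HKO={C,G,T} ∩ NX={A,C} → {C} (+0)
per-site changes: [3, 3, 3]; total = 9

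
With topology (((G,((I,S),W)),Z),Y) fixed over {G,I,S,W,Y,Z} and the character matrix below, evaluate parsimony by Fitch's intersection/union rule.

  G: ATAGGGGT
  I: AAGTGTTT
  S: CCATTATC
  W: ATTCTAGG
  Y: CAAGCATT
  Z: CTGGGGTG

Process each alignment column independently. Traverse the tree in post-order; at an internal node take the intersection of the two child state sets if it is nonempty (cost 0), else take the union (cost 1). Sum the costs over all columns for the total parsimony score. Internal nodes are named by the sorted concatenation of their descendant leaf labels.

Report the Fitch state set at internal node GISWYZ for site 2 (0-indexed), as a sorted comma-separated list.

IS@0: {A} ∪ {C} = {A,C} (union, +1)
ISW@0: {A,C} ∩ {A} = {A} (intersection, +0)
GISW@0: {A} ∩ {A} = {A} (intersection, +0)
GISWZ@0: {A} ∪ {C} = {A,C} (union, +1)
GISWYZ@0: {A,C} ∩ {C} = {C} (intersection, +0)
IS@1: {A} ∪ {C} = {A,C} (union, +1)
ISW@1: {A,C} ∪ {T} = {A,C,T} (union, +1)
GISW@1: {T} ∩ {A,C,T} = {T} (intersection, +0)
GISWZ@1: {T} ∩ {T} = {T} (intersection, +0)
GISWYZ@1: {T} ∪ {A} = {A,T} (union, +1)
IS@2: {G} ∪ {A} = {A,G} (union, +1)
ISW@2: {A,G} ∪ {T} = {A,G,T} (union, +1)
GISW@2: {A} ∩ {A,G,T} = {A} (intersection, +0)
GISWZ@2: {A} ∪ {G} = {A,G} (union, +1)
GISWYZ@2: {A,G} ∩ {A} = {A} (intersection, +0)
IS@3: {T} ∩ {T} = {T} (intersection, +0)
ISW@3: {T} ∪ {C} = {C,T} (union, +1)
GISW@3: {G} ∪ {C,T} = {C,G,T} (union, +1)
GISWZ@3: {C,G,T} ∩ {G} = {G} (intersection, +0)
GISWYZ@3: {G} ∩ {G} = {G} (intersection, +0)
IS@4: {G} ∪ {T} = {G,T} (union, +1)
ISW@4: {G,T} ∩ {T} = {T} (intersection, +0)
GISW@4: {G} ∪ {T} = {G,T} (union, +1)
GISWZ@4: {G,T} ∩ {G} = {G} (intersection, +0)
GISWYZ@4: {G} ∪ {C} = {C,G} (union, +1)
IS@5: {T} ∪ {A} = {A,T} (union, +1)
ISW@5: {A,T} ∩ {A} = {A} (intersection, +0)
GISW@5: {G} ∪ {A} = {A,G} (union, +1)
GISWZ@5: {A,G} ∩ {G} = {G} (intersection, +0)
GISWYZ@5: {G} ∪ {A} = {A,G} (union, +1)
IS@6: {T} ∩ {T} = {T} (intersection, +0)
ISW@6: {T} ∪ {G} = {G,T} (union, +1)
GISW@6: {G} ∩ {G,T} = {G} (intersection, +0)
GISWZ@6: {G} ∪ {T} = {G,T} (union, +1)
GISWYZ@6: {G,T} ∩ {T} = {T} (intersection, +0)
IS@7: {T} ∪ {C} = {C,T} (union, +1)
ISW@7: {C,T} ∪ {G} = {C,G,T} (union, +1)
GISW@7: {T} ∩ {C,G,T} = {T} (intersection, +0)
GISWZ@7: {T} ∪ {G} = {G,T} (union, +1)
GISWYZ@7: {G,T} ∩ {T} = {T} (intersection, +0)
per-site changes: [2, 3, 3, 2, 3, 3, 2, 3]; total = 21

A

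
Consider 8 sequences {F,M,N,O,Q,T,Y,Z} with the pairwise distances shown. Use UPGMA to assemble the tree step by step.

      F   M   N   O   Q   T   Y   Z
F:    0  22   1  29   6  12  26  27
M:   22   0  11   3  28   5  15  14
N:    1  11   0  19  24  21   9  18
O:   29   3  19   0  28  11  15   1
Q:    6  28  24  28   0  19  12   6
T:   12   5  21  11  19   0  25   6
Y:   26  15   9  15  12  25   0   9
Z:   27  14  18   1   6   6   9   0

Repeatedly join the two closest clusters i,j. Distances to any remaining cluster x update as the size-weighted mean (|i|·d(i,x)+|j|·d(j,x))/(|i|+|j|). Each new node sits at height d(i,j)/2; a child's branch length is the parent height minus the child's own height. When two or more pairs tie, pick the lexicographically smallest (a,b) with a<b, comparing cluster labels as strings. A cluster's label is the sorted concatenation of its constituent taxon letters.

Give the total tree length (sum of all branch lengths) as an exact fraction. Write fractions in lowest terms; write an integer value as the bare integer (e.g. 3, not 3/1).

327/8

1. join F+N (d=1) ⇒ FN; edges |F|=1/2, |N|=1/2
  updated: d(FN,M)=33/2, d(FN,O)=24, d(FN,Q)=15, d(FN,T)=33/2, d(FN,Y)=35/2, d(FN,Z)=45/2
2. join O+Z (d=1) ⇒ OZ; edges |O|=1/2, |Z|=1/2
  updated: d(FN,OZ)=93/4, d(M,OZ)=17/2, d(OZ,Q)=17, d(OZ,T)=17/2, d(OZ,Y)=12
3. join M+T (d=5) ⇒ MT; edges |M|=5/2, |T|=5/2
  updated: d(FN,MT)=33/2, d(MT,OZ)=17/2, d(MT,Q)=47/2, d(MT,Y)=20
4. join MT+OZ (d=17/2) ⇒ MOTZ; edges |MT|=7/4, |OZ|=15/4
  updated: d(FN,MOTZ)=159/8, d(MOTZ,Q)=81/4, d(MOTZ,Y)=16
5. join Q+Y (d=12) ⇒ QY; edges |Q|=6, |Y|=6
  updated: d(FN,QY)=65/4, d(MOTZ,QY)=145/8
6. join FN+QY (d=65/4) ⇒ FNQY; edges |FN|=61/8, |QY|=17/8
  updated: d(FNQY,MOTZ)=19
7. join FNQY+MOTZ (d=19) ⇒ FMNOQTYZ; edges |FNQY|=11/8, |MOTZ|=21/4
final tree: (((F:1/2,N:1/2):61/8,(Q:6,Y:6):17/8):11/8,((M:5/2,T:5/2):7/4,(O:1/2,Z:1/2):15/4):21/4)
total length: 327/8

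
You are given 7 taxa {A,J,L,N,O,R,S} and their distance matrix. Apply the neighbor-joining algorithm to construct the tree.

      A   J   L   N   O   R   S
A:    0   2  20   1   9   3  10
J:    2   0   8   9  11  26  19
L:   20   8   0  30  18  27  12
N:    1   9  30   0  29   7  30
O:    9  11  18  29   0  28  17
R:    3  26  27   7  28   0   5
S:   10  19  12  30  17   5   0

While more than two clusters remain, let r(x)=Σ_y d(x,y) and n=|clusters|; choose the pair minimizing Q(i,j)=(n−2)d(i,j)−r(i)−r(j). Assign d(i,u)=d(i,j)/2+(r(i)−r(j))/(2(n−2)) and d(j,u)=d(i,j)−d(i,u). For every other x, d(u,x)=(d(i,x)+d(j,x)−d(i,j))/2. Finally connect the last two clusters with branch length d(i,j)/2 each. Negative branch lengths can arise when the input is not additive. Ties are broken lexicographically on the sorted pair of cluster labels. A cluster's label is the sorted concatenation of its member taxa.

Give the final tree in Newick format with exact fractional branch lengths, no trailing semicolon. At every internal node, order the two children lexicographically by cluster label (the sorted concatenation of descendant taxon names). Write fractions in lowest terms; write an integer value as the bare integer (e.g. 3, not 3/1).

1. join N+R (d=7, Q=-167) ⇒ NR; edges |N|=9/2, |R|=5/2
  updated: d(A,NR)=-3/2, d(J,NR)=14, d(L,NR)=25, d(NR,O)=25, d(NR,S)=14
2. join A+NR (d=-3/2, Q=-122) ⇒ ANR; edges |A|=-43/8, |NR|=31/8
  updated: d(ANR,J)=35/4, d(ANR,L)=93/4, d(ANR,O)=71/4, d(ANR,S)=51/4
3. join L+S (d=12, Q=-86) ⇒ LS; edges |L|=73/12, |S|=71/12
  updated: d(ANR,LS)=12, d(J,LS)=15/2, d(LS,O)=23/2
4. join ANR+J (d=35/4, Q=-193/4) ⇒ AJNR; edges |ANR|=115/16, |J|=25/16
  updated: d(AJNR,LS)=43/8, d(AJNR,O)=10
5. join AJNR+LS (d=43/8, Q=-215/8) ⇒ AJLNRS; edges |AJNR|=31/16, |LS|=55/16
  updated: d(AJLNRS,O)=129/16
6. join AJLNRS+O (d=129/16) ⇒ AJLNORS; edges |AJLNRS|=129/32, |O|=129/32
final tree: ((((A:-43/8,(N:9/2,R:5/2):31/8):115/16,J:25/16):31/16,(L:73/12,S:71/12):55/16):129/32,O:129/32)
total length: 635/16

((((A:-43/8,(N:9/2,R:5/2):31/8):115/16,J:25/16):31/16,(L:73/12,S:71/12):55/16):129/32,O:129/32)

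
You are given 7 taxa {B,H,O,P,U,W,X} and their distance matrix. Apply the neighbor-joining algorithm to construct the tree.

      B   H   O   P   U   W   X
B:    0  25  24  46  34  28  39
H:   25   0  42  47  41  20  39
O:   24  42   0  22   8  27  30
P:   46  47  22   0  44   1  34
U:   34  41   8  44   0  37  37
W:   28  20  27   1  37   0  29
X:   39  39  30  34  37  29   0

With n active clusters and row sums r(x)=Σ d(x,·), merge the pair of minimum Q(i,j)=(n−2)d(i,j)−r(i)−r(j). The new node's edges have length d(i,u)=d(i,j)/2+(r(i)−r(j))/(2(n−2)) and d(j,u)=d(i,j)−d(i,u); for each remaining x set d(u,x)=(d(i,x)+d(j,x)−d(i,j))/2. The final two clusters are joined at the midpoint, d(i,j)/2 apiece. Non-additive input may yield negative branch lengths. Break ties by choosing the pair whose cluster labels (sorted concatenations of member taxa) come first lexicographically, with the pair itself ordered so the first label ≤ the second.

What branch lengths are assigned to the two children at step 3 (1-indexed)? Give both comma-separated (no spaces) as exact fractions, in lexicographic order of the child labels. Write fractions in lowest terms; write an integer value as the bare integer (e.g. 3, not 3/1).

iteration 1: select P,W (d=1, Q=-331); attach at lengths (57/10, -47/10); label the merged cluster PW
  updated: d(B,PW)=73/2, d(H,PW)=33, d(O,PW)=24, d(PW,U)=40, d(PW,X)=31
iteration 2: select O,U (d=8, Q=-256); attach at lengths (0, 8); label the merged cluster OU
  updated: d(B,OU)=25, d(H,OU)=75/2, d(OU,PW)=28, d(OU,X)=59/2
iteration 3: select B,H (d=25, Q=-185); attach at lengths (11, 14); label the merged cluster BH
  updated: d(BH,OU)=75/4, d(BH,PW)=89/4, d(BH,X)=53/2
iteration 4: select BH,OU (d=75/4, Q=-425/4); attach at lengths (115/16, 185/16); label the merged cluster BHOU
  updated: d(BHOU,PW)=63/4, d(BHOU,X)=149/8
iteration 5: select BHOU,PW (d=63/4, Q=-523/8); attach at lengths (27/16, 225/16); label the merged cluster BHOPUW
  updated: d(BHOPUW,X)=271/16
iteration 6: select BHOPUW,X (d=271/16); attach at lengths (271/32, 271/32); label the merged cluster BHOPUWX
final tree: ((((B:11,H:14):115/16,(O:0,U:8):185/16):27/16,(P:57/10,W:-47/10):225/16):271/32,X:271/32)
total length: 1367/16

11,14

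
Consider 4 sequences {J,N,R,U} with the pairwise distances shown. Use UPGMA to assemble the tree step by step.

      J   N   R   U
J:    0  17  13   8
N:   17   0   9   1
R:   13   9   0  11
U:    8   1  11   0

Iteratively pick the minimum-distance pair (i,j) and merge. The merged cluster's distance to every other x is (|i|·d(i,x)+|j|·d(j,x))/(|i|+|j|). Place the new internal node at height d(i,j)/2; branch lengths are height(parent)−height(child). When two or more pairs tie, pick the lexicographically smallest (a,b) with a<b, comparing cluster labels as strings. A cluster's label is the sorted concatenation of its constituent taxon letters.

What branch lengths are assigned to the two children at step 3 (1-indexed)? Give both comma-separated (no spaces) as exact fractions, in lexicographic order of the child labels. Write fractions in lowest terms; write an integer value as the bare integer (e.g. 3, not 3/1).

step 1: merge (N,U) at d=1; branch lengths N→1/2, U→1/2; new cluster NU
  updated: d(J,NU)=25/2, d(NU,R)=10
step 2: merge (NU,R) at d=10; branch lengths NU→9/2, R→5; new cluster NRU
  updated: d(J,NRU)=38/3
step 3: merge (J,NRU) at d=38/3; branch lengths J→19/3, NRU→4/3; new cluster JNRU
final tree: (J:19/3,((N:1/2,U:1/2):9/2,R:5):4/3)
total length: 109/6

19/3,4/3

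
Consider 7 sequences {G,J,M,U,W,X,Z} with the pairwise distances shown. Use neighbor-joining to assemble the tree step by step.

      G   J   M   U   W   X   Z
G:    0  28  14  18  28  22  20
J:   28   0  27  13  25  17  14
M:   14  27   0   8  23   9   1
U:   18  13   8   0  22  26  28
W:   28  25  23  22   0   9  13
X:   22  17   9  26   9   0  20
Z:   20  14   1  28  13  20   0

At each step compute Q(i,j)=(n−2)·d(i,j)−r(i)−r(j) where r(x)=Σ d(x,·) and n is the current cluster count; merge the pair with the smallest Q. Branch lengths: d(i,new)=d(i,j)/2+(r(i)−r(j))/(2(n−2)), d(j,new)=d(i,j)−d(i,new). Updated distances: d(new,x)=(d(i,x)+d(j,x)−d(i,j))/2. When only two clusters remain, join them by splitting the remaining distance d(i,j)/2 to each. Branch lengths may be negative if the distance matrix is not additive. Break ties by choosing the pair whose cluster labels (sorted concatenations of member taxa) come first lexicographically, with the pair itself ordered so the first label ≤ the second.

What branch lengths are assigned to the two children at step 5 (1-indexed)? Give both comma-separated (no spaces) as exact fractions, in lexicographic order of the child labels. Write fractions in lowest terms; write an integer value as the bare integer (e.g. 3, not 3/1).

iteration 1: select W,X (d=9, Q=-178); attach at lengths (31/5, 14/5); label the merged cluster WX
  updated: d(G,WX)=41/2, d(J,WX)=33/2, d(M,WX)=23/2, d(U,WX)=39/2, d(WX,Z)=12
iteration 2: select J,U (d=13, Q=-133); attach at lengths (8, 5); label the merged cluster JU
  updated: d(G,JU)=33/2, d(JU,M)=11, d(JU,WX)=23/2, d(JU,Z)=29/2
iteration 3: select M,Z (d=1, Q=-82); attach at lengths (-7/6, 13/6); label the merged cluster MZ
  updated: d(G,MZ)=33/2, d(JU,MZ)=49/4, d(MZ,WX)=45/4
iteration 4: select G,JU (d=33/2, Q=-243/4); attach at lengths (185/16, 79/16); label the merged cluster GJU
  updated: d(GJU,MZ)=49/8, d(GJU,WX)=31/4
iteration 5: select GJU,MZ (d=49/8, Q=-201/8); attach at lengths (21/16, 77/16); label the merged cluster GJMUZ
  updated: d(GJMUZ,WX)=103/16
iteration 6: select GJMUZ,WX (d=103/16); attach at lengths (103/32, 103/32); label the merged cluster GJMUWXZ
final tree: (((G:185/16,(J:8,U:5):79/16):21/16,(M:-7/6,Z:13/6):77/16):103/32,(W:31/5,X:14/5):103/32)
total length: 833/16

21/16,77/16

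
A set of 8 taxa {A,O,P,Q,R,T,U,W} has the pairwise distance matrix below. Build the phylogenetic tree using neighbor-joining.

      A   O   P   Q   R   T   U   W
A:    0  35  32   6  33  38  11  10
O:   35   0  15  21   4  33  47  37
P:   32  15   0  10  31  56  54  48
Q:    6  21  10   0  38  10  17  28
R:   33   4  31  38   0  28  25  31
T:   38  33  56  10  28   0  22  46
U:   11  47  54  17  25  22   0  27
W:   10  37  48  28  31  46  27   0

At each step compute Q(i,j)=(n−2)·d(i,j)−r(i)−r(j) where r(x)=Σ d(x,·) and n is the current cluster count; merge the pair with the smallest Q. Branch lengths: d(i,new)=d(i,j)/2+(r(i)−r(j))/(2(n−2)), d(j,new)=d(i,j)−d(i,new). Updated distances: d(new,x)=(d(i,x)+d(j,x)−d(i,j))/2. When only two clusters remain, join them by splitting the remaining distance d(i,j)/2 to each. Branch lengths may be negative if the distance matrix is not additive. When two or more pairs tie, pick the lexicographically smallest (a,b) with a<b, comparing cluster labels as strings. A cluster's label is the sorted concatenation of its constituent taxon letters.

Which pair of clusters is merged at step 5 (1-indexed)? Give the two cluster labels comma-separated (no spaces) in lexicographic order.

1. join O+R (d=4, Q=-358) ⇒ OR; edges |O|=13/6, |R|=11/6
  updated: d(A,OR)=32, d(OR,P)=21, d(OR,Q)=55/2, d(OR,T)=57/2, d(OR,U)=34, d(OR,W)=32
2. join OR+P (d=21, Q=-291) ⇒ OPR; edges |OR|=59/10, |P|=151/10
  updated: d(A,OPR)=43/2, d(OPR,Q)=33/4, d(OPR,T)=127/4, d(OPR,U)=67/2, d(OPR,W)=59/2
3. join A+W (d=10, Q=-187) ⇒ AW; edges |A|=-7/4, |W|=47/4
  updated: d(AW,OPR)=41/2, d(AW,Q)=12, d(AW,T)=37, d(AW,U)=14
4. join AW+U (d=14, Q=-128) ⇒ AUW; edges |AW|=13/2, |U|=15/2
  updated: d(AUW,OPR)=20, d(AUW,Q)=15/2, d(AUW,T)=45/2
5. join AUW+OPR (d=20, Q=-70) ⇒ AOPRUW; edges |AUW|=15/2, |OPR|=25/2
  updated: d(AOPRUW,Q)=-17/8, d(AOPRUW,T)=137/8
6. join AOPRUW+Q (d=-17/8, Q=-25) ⇒ AOPQRUW; edges |AOPRUW|=5/2, |Q|=-37/8
  updated: d(AOPQRUW,T)=117/8
7. join AOPQRUW+T (d=117/8) ⇒ AOPQRTUW; edges |AOPQRUW|=117/16, |T|=117/16
final tree: (((((A:-7/4,W:47/4):13/2,U:15/2):15/2,((O:13/6,R:11/6):59/10,P:151/10):25/2):5/2,Q:-37/8):117/16,T:117/16)
total length: 163/2

AUW,OPR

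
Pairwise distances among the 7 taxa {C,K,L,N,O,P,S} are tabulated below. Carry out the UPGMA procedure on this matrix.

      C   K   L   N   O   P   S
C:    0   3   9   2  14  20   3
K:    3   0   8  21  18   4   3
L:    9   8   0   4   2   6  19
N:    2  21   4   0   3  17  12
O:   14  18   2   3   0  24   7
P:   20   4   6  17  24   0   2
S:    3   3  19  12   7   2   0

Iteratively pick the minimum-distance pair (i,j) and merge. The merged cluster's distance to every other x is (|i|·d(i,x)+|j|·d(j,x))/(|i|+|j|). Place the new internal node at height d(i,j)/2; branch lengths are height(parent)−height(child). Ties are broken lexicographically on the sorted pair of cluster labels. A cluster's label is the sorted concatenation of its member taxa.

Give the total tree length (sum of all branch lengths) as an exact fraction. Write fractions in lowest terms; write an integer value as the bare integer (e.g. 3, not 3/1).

1. join C+N (d=2) ⇒ CN; edges |C|=1, |N|=1
  updated: d(CN,K)=12, d(CN,L)=13/2, d(CN,O)=17/2, d(CN,P)=37/2, d(CN,S)=15/2
2. join L+O (d=2) ⇒ LO; edges |L|=1, |O|=1
  updated: d(CN,LO)=15/2, d(K,LO)=13, d(LO,P)=15, d(LO,S)=13
3. join P+S (d=2) ⇒ PS; edges |P|=1, |S|=1
  updated: d(CN,PS)=13, d(K,PS)=7/2, d(LO,PS)=14
4. join K+PS (d=7/2) ⇒ KPS; edges |K|=7/4, |PS|=3/4
  updated: d(CN,KPS)=38/3, d(KPS,LO)=41/3
5. join CN+LO (d=15/2) ⇒ CLNO; edges |CN|=11/4, |LO|=11/4
  updated: d(CLNO,KPS)=79/6
6. join CLNO+KPS (d=79/6) ⇒ CKLNOPS; edges |CLNO|=17/6, |KPS|=29/6
final tree: (((C:1,N:1):11/4,(L:1,O:1):11/4):17/6,(K:7/4,(P:1,S:1):3/4):29/6)
total length: 65/3

65/3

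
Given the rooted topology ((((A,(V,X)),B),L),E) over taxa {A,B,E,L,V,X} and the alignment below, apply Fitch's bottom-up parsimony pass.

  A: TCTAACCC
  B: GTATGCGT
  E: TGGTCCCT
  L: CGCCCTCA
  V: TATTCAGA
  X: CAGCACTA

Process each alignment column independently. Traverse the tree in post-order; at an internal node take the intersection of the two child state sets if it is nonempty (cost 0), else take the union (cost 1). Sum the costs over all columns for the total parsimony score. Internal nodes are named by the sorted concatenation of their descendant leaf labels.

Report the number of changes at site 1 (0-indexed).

[col 0] VX: children V:{T}, X:{C} ∪→ {C,T}; cost 1
[col 0] AVX: children A:{T}, VX:{C,T} ∩→ {T}; cost 0
[col 0] ABVX: children AVX:{T}, B:{G} ∪→ {G,T}; cost 1
[col 0] ABLVX: children ABVX:{G,T}, L:{C} ∪→ {C,G,T}; cost 1
[col 0] ABELVX: children ABLVX:{C,G,T}, E:{T} ∩→ {T}; cost 0
[col 1] VX: children V:{A}, X:{A} ∩→ {A}; cost 0
[col 1] AVX: children A:{C}, VX:{A} ∪→ {A,C}; cost 1
[col 1] ABVX: children AVX:{A,C}, B:{T} ∪→ {A,C,T}; cost 1
[col 1] ABLVX: children ABVX:{A,C,T}, L:{G} ∪→ {A,C,G,T}; cost 1
[col 1] ABELVX: children ABLVX:{A,C,G,T}, E:{G} ∩→ {G}; cost 0
[col 2] VX: children V:{T}, X:{G} ∪→ {G,T}; cost 1
[col 2] AVX: children A:{T}, VX:{G,T} ∩→ {T}; cost 0
[col 2] ABVX: children AVX:{T}, B:{A} ∪→ {A,T}; cost 1
[col 2] ABLVX: children ABVX:{A,T}, L:{C} ∪→ {A,C,T}; cost 1
[col 2] ABELVX: children ABLVX:{A,C,T}, E:{G} ∪→ {A,C,G,T}; cost 1
[col 3] VX: children V:{T}, X:{C} ∪→ {C,T}; cost 1
[col 3] AVX: children A:{A}, VX:{C,T} ∪→ {A,C,T}; cost 1
[col 3] ABVX: children AVX:{A,C,T}, B:{T} ∩→ {T}; cost 0
[col 3] ABLVX: children ABVX:{T}, L:{C} ∪→ {C,T}; cost 1
[col 3] ABELVX: children ABLVX:{C,T}, E:{T} ∩→ {T}; cost 0
[col 4] VX: children V:{C}, X:{A} ∪→ {A,C}; cost 1
[col 4] AVX: children A:{A}, VX:{A,C} ∩→ {A}; cost 0
[col 4] ABVX: children AVX:{A}, B:{G} ∪→ {A,G}; cost 1
[col 4] ABLVX: children ABVX:{A,G}, L:{C} ∪→ {A,C,G}; cost 1
[col 4] ABELVX: children ABLVX:{A,C,G}, E:{C} ∩→ {C}; cost 0
[col 5] VX: children V:{A}, X:{C} ∪→ {A,C}; cost 1
[col 5] AVX: children A:{C}, VX:{A,C} ∩→ {C}; cost 0
[col 5] ABVX: children AVX:{C}, B:{C} ∩→ {C}; cost 0
[col 5] ABLVX: children ABVX:{C}, L:{T} ∪→ {C,T}; cost 1
[col 5] ABELVX: children ABLVX:{C,T}, E:{C} ∩→ {C}; cost 0
[col 6] VX: children V:{G}, X:{T} ∪→ {G,T}; cost 1
[col 6] AVX: children A:{C}, VX:{G,T} ∪→ {C,G,T}; cost 1
[col 6] ABVX: children AVX:{C,G,T}, B:{G} ∩→ {G}; cost 0
[col 6] ABLVX: children ABVX:{G}, L:{C} ∪→ {C,G}; cost 1
[col 6] ABELVX: children ABLVX:{C,G}, E:{C} ∩→ {C}; cost 0
[col 7] VX: children V:{A}, X:{A} ∩→ {A}; cost 0
[col 7] AVX: children A:{C}, VX:{A} ∪→ {A,C}; cost 1
[col 7] ABVX: children AVX:{A,C}, B:{T} ∪→ {A,C,T}; cost 1
[col 7] ABLVX: children ABVX:{A,C,T}, L:{A} ∩→ {A}; cost 0
[col 7] ABELVX: children ABLVX:{A}, E:{T} ∪→ {A,T}; cost 1
per-site changes: [3, 3, 4, 3, 3, 2, 3, 3]; total = 24

3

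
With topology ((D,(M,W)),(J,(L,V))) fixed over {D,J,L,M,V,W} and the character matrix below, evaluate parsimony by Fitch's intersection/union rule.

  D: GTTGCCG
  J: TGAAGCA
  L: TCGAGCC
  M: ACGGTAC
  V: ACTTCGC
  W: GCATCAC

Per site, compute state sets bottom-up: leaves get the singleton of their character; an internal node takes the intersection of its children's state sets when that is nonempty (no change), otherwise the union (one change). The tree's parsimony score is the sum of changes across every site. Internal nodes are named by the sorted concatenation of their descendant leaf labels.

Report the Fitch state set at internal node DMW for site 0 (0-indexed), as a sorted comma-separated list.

G

[col 0] MW: children M:{A}, W:{G} ∪→ {A,G}; cost 1
[col 0] DMW: children D:{G}, MW:{A,G} ∩→ {G}; cost 0
[col 0] LV: children L:{T}, V:{A} ∪→ {A,T}; cost 1
[col 0] JLV: children J:{T}, LV:{A,T} ∩→ {T}; cost 0
[col 0] DJLMVW: children DMW:{G}, JLV:{T} ∪→ {G,T}; cost 1
[col 1] MW: children M:{C}, W:{C} ∩→ {C}; cost 0
[col 1] DMW: children D:{T}, MW:{C} ∪→ {C,T}; cost 1
[col 1] LV: children L:{C}, V:{C} ∩→ {C}; cost 0
[col 1] JLV: children J:{G}, LV:{C} ∪→ {C,G}; cost 1
[col 1] DJLMVW: children DMW:{C,T}, JLV:{C,G} ∩→ {C}; cost 0
[col 2] MW: children M:{G}, W:{A} ∪→ {A,G}; cost 1
[col 2] DMW: children D:{T}, MW:{A,G} ∪→ {A,G,T}; cost 1
[col 2] LV: children L:{G}, V:{T} ∪→ {G,T}; cost 1
[col 2] JLV: children J:{A}, LV:{G,T} ∪→ {A,G,T}; cost 1
[col 2] DJLMVW: children DMW:{A,G,T}, JLV:{A,G,T} ∩→ {A,G,T}; cost 0
[col 3] MW: children M:{G}, W:{T} ∪→ {G,T}; cost 1
[col 3] DMW: children D:{G}, MW:{G,T} ∩→ {G}; cost 0
[col 3] LV: children L:{A}, V:{T} ∪→ {A,T}; cost 1
[col 3] JLV: children J:{A}, LV:{A,T} ∩→ {A}; cost 0
[col 3] DJLMVW: children DMW:{G}, JLV:{A} ∪→ {A,G}; cost 1
[col 4] MW: children M:{T}, W:{C} ∪→ {C,T}; cost 1
[col 4] DMW: children D:{C}, MW:{C,T} ∩→ {C}; cost 0
[col 4] LV: children L:{G}, V:{C} ∪→ {C,G}; cost 1
[col 4] JLV: children J:{G}, LV:{C,G} ∩→ {G}; cost 0
[col 4] DJLMVW: children DMW:{C}, JLV:{G} ∪→ {C,G}; cost 1
[col 5] MW: children M:{A}, W:{A} ∩→ {A}; cost 0
[col 5] DMW: children D:{C}, MW:{A} ∪→ {A,C}; cost 1
[col 5] LV: children L:{C}, V:{G} ∪→ {C,G}; cost 1
[col 5] JLV: children J:{C}, LV:{C,G} ∩→ {C}; cost 0
[col 5] DJLMVW: children DMW:{A,C}, JLV:{C} ∩→ {C}; cost 0
[col 6] MW: children M:{C}, W:{C} ∩→ {C}; cost 0
[col 6] DMW: children D:{G}, MW:{C} ∪→ {C,G}; cost 1
[col 6] LV: children L:{C}, V:{C} ∩→ {C}; cost 0
[col 6] JLV: children J:{A}, LV:{C} ∪→ {A,C}; cost 1
[col 6] DJLMVW: children DMW:{C,G}, JLV:{A,C} ∩→ {C}; cost 0
per-site changes: [3, 2, 4, 3, 3, 2, 2]; total = 19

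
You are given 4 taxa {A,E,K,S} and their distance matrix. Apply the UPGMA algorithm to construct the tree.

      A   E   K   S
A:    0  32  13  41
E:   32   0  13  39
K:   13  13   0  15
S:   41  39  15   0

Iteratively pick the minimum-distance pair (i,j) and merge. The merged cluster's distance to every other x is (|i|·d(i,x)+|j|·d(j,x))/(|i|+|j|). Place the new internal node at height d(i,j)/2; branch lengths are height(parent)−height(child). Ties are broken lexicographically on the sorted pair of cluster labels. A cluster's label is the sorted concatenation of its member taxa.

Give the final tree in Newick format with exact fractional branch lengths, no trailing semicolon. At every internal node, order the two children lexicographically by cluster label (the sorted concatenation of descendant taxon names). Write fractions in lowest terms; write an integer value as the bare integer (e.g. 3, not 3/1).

step 1: merge (A,K) at d=13; branch lengths A→13/2, K→13/2; new cluster AK
  updated: d(AK,E)=45/2, d(AK,S)=28
step 2: merge (AK,E) at d=45/2; branch lengths AK→19/4, E→45/4; new cluster AEK
  updated: d(AEK,S)=95/3
step 3: merge (AEK,S) at d=95/3; branch lengths AEK→55/12, S→95/6; new cluster AEKS
final tree: (((A:13/2,K:13/2):19/4,E:45/4):55/12,S:95/6)
total length: 593/12

(((A:13/2,K:13/2):19/4,E:45/4):55/12,S:95/6)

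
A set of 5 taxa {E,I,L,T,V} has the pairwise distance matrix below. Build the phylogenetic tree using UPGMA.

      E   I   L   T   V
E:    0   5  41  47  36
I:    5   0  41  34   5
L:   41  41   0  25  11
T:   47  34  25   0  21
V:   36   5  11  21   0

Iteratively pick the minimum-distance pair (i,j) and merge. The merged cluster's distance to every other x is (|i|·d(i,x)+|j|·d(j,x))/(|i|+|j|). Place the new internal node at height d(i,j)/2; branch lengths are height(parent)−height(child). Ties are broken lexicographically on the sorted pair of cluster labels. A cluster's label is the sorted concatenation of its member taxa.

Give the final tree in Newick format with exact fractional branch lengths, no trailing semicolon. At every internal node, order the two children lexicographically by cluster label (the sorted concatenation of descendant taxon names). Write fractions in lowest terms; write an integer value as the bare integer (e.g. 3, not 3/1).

step 1: merge (E,I) at d=5; branch lengths E→5/2, I→5/2; new cluster EI
  updated: d(EI,L)=41, d(EI,T)=81/2, d(EI,V)=41/2
step 2: merge (L,V) at d=11; branch lengths L→11/2, V→11/2; new cluster LV
  updated: d(EI,LV)=123/4, d(LV,T)=23
step 3: merge (LV,T) at d=23; branch lengths LV→6, T→23/2; new cluster LTV
  updated: d(EI,LTV)=34
step 4: merge (EI,LTV) at d=34; branch lengths EI→29/2, LTV→11/2; new cluster EILTV
final tree: ((E:5/2,I:5/2):29/2,((L:11/2,V:11/2):6,T:23/2):11/2)
total length: 107/2

((E:5/2,I:5/2):29/2,((L:11/2,V:11/2):6,T:23/2):11/2)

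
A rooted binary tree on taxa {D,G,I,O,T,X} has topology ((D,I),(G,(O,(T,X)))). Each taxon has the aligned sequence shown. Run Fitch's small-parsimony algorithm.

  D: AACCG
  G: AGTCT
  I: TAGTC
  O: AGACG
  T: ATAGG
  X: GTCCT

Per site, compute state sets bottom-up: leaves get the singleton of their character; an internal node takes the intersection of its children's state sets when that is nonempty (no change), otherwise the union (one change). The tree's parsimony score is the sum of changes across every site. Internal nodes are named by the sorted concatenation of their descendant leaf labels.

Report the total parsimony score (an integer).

[col 0] DI: children D:{A}, I:{T} ∪→ {A,T}; cost 1
[col 0] TX: children T:{A}, X:{G} ∪→ {A,G}; cost 1
[col 0] OTX: children O:{A}, TX:{A,G} ∩→ {A}; cost 0
[col 0] GOTX: children G:{A}, OTX:{A} ∩→ {A}; cost 0
[col 0] DGIOTX: children DI:{A,T}, GOTX:{A} ∩→ {A}; cost 0
[col 1] DI: children D:{A}, I:{A} ∩→ {A}; cost 0
[col 1] TX: children T:{T}, X:{T} ∩→ {T}; cost 0
[col 1] OTX: children O:{G}, TX:{T} ∪→ {G,T}; cost 1
[col 1] GOTX: children G:{G}, OTX:{G,T} ∩→ {G}; cost 0
[col 1] DGIOTX: children DI:{A}, GOTX:{G} ∪→ {A,G}; cost 1
[col 2] DI: children D:{C}, I:{G} ∪→ {C,G}; cost 1
[col 2] TX: children T:{A}, X:{C} ∪→ {A,C}; cost 1
[col 2] OTX: children O:{A}, TX:{A,C} ∩→ {A}; cost 0
[col 2] GOTX: children G:{T}, OTX:{A} ∪→ {A,T}; cost 1
[col 2] DGIOTX: children DI:{C,G}, GOTX:{A,T} ∪→ {A,C,G,T}; cost 1
[col 3] DI: children D:{C}, I:{T} ∪→ {C,T}; cost 1
[col 3] TX: children T:{G}, X:{C} ∪→ {C,G}; cost 1
[col 3] OTX: children O:{C}, TX:{C,G} ∩→ {C}; cost 0
[col 3] GOTX: children G:{C}, OTX:{C} ∩→ {C}; cost 0
[col 3] DGIOTX: children DI:{C,T}, GOTX:{C} ∩→ {C}; cost 0
[col 4] DI: children D:{G}, I:{C} ∪→ {C,G}; cost 1
[col 4] TX: children T:{G}, X:{T} ∪→ {G,T}; cost 1
[col 4] OTX: children O:{G}, TX:{G,T} ∩→ {G}; cost 0
[col 4] GOTX: children G:{T}, OTX:{G} ∪→ {G,T}; cost 1
[col 4] DGIOTX: children DI:{C,G}, GOTX:{G,T} ∩→ {G}; cost 0
per-site changes: [2, 2, 4, 2, 3]; total = 13

13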